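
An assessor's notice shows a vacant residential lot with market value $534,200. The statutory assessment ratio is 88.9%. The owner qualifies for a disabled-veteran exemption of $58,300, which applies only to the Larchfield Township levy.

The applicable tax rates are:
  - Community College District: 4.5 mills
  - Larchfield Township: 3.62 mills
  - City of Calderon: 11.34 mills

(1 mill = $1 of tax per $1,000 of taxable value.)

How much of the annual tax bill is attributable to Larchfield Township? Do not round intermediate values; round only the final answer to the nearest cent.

$1,508.11

Assessed value = $534,200 × 0.889 = $474,903.8
Larchfield Township taxable value = $474,903.8 − $58,300 = $416,603.8
Larchfield Township levy = $416,603.8 × 0.00362 = $1,508.105756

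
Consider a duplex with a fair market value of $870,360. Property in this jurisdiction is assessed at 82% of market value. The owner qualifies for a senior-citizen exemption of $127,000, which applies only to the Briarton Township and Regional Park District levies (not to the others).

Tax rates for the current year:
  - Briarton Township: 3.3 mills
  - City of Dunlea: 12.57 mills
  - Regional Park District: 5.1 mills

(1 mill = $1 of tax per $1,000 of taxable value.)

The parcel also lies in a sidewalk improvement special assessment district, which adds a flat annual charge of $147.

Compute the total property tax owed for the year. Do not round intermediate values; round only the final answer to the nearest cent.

$14,046.39

Assessed value = $870,360 × 0.82 = $713,695.2
Briarton Township: ($713,695.2 − $127,000) × 0.0033 = $586,695.2 × 0.0033 = $1,936.09416
City of Dunlea: $713,695.2 × 0.01257 = $8,971.148664
Regional Park District: ($713,695.2 − $127,000) × 0.0051 = $586,695.2 × 0.0051 = $2,992.14552
Levies subtotal = $13,899.388344
Total = $13,899.388344 + $147 = $14,046.388344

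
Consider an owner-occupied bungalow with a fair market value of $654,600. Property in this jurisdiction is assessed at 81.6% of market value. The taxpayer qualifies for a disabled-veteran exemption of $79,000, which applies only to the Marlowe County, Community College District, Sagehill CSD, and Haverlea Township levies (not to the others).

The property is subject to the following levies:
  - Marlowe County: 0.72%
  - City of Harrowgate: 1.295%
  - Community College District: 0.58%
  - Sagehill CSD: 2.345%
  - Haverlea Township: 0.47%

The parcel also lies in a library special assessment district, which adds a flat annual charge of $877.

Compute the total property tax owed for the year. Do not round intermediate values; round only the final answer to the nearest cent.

$26,523.86

Assessed value = $654,600 × 0.816 = $534,153.6
Marlowe County: ($534,153.6 − $79,000) × 0.0072 = $455,153.6 × 0.0072 = $3,277.10592
City of Harrowgate: $534,153.6 × 0.01295 = $6,917.28912
Community College District: ($534,153.6 − $79,000) × 0.0058 = $455,153.6 × 0.0058 = $2,639.89088
Sagehill CSD: ($534,153.6 − $79,000) × 0.02345 = $455,153.6 × 0.02345 = $10,673.35192
Haverlea Township: ($534,153.6 − $79,000) × 0.0047 = $455,153.6 × 0.0047 = $2,139.22192
Levies subtotal = $25,646.85976
Total = $25,646.85976 + $877 = $26,523.85976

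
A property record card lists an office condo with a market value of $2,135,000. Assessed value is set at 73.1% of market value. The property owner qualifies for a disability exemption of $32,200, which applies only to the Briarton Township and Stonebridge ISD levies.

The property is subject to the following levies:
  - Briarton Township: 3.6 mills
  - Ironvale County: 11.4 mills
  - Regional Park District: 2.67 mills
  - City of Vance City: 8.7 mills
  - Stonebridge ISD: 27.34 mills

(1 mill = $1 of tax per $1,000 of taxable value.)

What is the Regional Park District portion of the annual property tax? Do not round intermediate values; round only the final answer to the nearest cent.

Assessed value = $2,135,000 × 0.731 = $1,560,685
Regional Park District taxable value = $1,560,685 (exemption does not apply)
Regional Park District levy = $1,560,685 × 0.00267 = $4,167.02895

$4,167.03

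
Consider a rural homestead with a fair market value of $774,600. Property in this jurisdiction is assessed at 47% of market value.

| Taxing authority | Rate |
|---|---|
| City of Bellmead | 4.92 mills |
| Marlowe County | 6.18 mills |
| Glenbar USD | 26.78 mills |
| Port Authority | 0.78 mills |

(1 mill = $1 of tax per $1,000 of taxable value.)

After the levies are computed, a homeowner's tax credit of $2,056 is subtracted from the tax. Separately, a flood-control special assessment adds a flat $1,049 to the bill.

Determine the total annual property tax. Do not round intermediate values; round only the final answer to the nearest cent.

$13,067.64

Assessed value = $774,600 × 0.47 = $364,062
City of Bellmead: $364,062 × 0.00492 = $1,791.18504
Marlowe County: $364,062 × 0.00618 = $2,249.90316
Glenbar USD: $364,062 × 0.02678 = $9,749.58036
Port Authority: $364,062 × 0.00078 = $283.96836
Levies subtotal = $14,074.63692
After credit = $14,074.63692 − $2,056 = $12,018.63692
Total = $12,018.63692 + $1,049 = $13,067.63692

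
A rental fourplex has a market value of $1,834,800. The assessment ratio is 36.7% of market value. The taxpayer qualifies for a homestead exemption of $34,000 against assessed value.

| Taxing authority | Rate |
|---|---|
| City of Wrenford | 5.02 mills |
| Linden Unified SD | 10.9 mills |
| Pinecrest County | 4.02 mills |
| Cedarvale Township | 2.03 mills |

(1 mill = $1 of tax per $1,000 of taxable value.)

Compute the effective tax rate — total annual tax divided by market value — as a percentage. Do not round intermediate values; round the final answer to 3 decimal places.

0.766%

Assessed value = $1,834,800 × 0.367 = $673,371.6
Taxable value = $673,371.6 − $34,000 = $639,371.6
City of Wrenford: $639,371.6 × 0.00502 = $3,209.645432
Linden Unified SD: $639,371.6 × 0.0109 = $6,969.15044
Pinecrest County: $639,371.6 × 0.00402 = $2,570.273832
Cedarvale Township: $639,371.6 × 0.00203 = $1,297.924348
Total tax = $14,046.994052
Effective rate = $14,046.994052 ÷ $1,834,800 = 0.766% of market value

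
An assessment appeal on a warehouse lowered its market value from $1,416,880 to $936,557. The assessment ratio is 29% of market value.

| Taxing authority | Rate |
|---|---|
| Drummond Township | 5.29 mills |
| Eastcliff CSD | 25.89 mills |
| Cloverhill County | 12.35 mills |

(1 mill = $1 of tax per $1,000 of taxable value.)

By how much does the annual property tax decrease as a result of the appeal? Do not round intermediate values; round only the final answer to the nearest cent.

$6,063.45

Old assessed value = $1,416,880 × 0.29 = $410,895.2
New assessed value = $936,557 × 0.29 = $271,601.53
Combined rate = 0.00529 + 0.02589 + 0.01235 = 0.04353
Old tax = $410,895.2 × 0.04353 = $17,886.268056
New tax = $271,601.53 × 0.04353 = $11,822.8146009
Reduction = $17,886.268056 − $11,822.8146009 = $6,063.4534551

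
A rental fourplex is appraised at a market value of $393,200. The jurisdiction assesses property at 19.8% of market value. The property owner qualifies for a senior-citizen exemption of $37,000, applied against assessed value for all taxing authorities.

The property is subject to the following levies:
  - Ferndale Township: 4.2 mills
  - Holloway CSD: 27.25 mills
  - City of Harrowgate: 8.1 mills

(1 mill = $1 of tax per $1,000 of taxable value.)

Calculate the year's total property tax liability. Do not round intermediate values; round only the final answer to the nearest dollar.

Assessed value = $393,200 × 0.198 = $77,853.6
Taxable value = $77,853.6 − $37,000 = $40,853.6
Ferndale Township: $40,853.6 × 0.0042 = $171.58512
Holloway CSD: $40,853.6 × 0.02725 = $1,113.2606
City of Harrowgate: $40,853.6 × 0.0081 = $330.91416
Total = $171.58512 + $1,113.2606 + $330.91416 = $1,615.75988

$1,616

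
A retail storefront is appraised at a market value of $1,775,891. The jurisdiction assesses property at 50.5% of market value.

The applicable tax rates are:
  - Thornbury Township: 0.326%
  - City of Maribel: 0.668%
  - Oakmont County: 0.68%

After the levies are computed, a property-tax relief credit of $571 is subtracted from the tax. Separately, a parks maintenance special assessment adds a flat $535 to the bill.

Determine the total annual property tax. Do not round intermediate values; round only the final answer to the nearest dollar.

$14,977

Assessed value = $1,775,891 × 0.505 = $896,824.955
Thornbury Township: $896,824.955 × 0.00326 = $2,923.6493533
City of Maribel: $896,824.955 × 0.00668 = $5,990.7906994
Oakmont County: $896,824.955 × 0.0068 = $6,098.409694
Levies subtotal = $15,012.8497467
After credit = $15,012.8497467 − $571 = $14,441.8497467
Total = $14,441.8497467 + $535 = $14,976.8497467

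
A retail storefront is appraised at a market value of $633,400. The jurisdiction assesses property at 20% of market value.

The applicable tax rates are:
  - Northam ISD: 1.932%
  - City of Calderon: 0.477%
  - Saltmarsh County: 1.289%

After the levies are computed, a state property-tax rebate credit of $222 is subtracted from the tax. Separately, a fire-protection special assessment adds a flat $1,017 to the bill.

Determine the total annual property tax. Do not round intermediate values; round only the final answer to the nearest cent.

$5,479.63

Assessed value = $633,400 × 0.2 = $126,680
Northam ISD: $126,680 × 0.01932 = $2,447.4576
City of Calderon: $126,680 × 0.00477 = $604.2636
Saltmarsh County: $126,680 × 0.01289 = $1,632.9052
Levies subtotal = $4,684.6264
After credit = $4,684.6264 − $222 = $4,462.6264
Total = $4,462.6264 + $1,017 = $5,479.6264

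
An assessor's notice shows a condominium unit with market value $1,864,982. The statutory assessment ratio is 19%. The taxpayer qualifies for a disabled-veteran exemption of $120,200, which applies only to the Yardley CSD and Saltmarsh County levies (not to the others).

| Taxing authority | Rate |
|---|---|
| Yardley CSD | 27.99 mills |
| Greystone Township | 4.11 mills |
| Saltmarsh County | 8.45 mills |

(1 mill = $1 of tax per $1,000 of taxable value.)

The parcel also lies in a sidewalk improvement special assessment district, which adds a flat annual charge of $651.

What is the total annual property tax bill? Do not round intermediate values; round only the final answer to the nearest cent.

Assessed value = $1,864,982 × 0.19 = $354,346.58
Yardley CSD: ($354,346.58 − $120,200) × 0.02799 = $234,146.58 × 0.02799 = $6,553.7627742
Greystone Township: $354,346.58 × 0.00411 = $1,456.3644438
Saltmarsh County: ($354,346.58 − $120,200) × 0.00845 = $234,146.58 × 0.00845 = $1,978.538601
Levies subtotal = $9,988.665819
Total = $9,988.665819 + $651 = $10,639.665819

$10,639.67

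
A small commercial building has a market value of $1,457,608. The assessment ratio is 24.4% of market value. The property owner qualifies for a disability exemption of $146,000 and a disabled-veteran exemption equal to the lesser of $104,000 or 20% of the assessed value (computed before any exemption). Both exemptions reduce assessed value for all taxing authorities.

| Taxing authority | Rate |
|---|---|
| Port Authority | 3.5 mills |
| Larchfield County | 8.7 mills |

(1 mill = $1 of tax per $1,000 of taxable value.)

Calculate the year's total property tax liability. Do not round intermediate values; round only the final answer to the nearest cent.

Assessed value = $1,457,608 × 0.244 = $355,656.352
Disabled-veteran exemption = min($104,000, 20% × $355,656.352) = min($104,000, $71,131.2704) = $71,131.2704 (percentage binds)
Taxable value = $355,656.352 − $146,000 − $71,131.2704 = $138,525.0816
Port Authority: $138,525.0816 × 0.0035 = $484.8377856
Larchfield County: $138,525.0816 × 0.0087 = $1,205.16820992
Total = $1,690.00599552

$1,690.01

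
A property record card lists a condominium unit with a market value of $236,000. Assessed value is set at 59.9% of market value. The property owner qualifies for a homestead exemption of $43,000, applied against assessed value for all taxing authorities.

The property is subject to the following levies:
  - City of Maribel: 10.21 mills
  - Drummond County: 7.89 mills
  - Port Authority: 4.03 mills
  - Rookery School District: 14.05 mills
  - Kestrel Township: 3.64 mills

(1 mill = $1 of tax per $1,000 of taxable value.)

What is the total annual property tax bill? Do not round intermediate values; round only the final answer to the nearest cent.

$3,916.85

Assessed value = $236,000 × 0.599 = $141,364
Taxable value = $141,364 − $43,000 = $98,364
City of Maribel: $98,364 × 0.01021 = $1,004.29644
Drummond County: $98,364 × 0.00789 = $776.09196
Port Authority: $98,364 × 0.00403 = $396.40692
Rookery School District: $98,364 × 0.01405 = $1,382.0142
Kestrel Township: $98,364 × 0.00364 = $358.04496
Total = $1,004.29644 + $776.09196 + $396.40692 + $1,382.0142 + $358.04496 = $3,916.85448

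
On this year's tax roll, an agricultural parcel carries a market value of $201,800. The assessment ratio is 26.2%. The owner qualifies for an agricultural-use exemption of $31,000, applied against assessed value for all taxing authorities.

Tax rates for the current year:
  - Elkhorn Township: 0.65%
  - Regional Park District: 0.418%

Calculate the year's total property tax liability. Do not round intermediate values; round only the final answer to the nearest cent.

$233.59

Assessed value = $201,800 × 0.262 = $52,871.6
Taxable value = $52,871.6 − $31,000 = $21,871.6
Elkhorn Township: $21,871.6 × 0.0065 = $142.1654
Regional Park District: $21,871.6 × 0.00418 = $91.423288
Total = $142.1654 + $91.423288 = $233.588688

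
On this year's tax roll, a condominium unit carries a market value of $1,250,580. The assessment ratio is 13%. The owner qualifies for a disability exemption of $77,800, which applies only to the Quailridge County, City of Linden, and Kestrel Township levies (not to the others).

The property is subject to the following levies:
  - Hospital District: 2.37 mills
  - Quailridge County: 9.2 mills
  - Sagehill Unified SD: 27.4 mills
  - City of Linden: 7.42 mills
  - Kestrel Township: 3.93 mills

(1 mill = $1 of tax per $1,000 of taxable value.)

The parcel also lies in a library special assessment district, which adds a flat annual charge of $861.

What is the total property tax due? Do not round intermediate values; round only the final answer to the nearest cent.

$7,443.00

Assessed value = $1,250,580 × 0.13 = $162,575.4
Hospital District: $162,575.4 × 0.00237 = $385.303698
Quailridge County: ($162,575.4 − $77,800) × 0.0092 = $84,775.4 × 0.0092 = $779.93368
Sagehill Unified SD: $162,575.4 × 0.0274 = $4,454.56596
City of Linden: ($162,575.4 − $77,800) × 0.00742 = $84,775.4 × 0.00742 = $629.033468
Kestrel Township: ($162,575.4 − $77,800) × 0.00393 = $84,775.4 × 0.00393 = $333.167322
Levies subtotal = $6,582.004128
Total = $6,582.004128 + $861 = $7,443.004128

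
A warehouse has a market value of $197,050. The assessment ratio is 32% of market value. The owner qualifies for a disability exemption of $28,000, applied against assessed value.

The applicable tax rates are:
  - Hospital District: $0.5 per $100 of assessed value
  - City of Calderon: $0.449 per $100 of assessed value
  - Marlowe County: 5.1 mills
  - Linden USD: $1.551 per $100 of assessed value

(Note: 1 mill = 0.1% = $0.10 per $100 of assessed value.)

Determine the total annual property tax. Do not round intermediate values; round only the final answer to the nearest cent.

$1,055.19

Assessed value = $197,050 × 0.32 = $63,056
Taxable value = $63,056 − $28,000 = $35,056
Hospital District: $35,056 × 0.005 = $175.28
City of Calderon: $35,056 × 0.00449 = $157.40144
Marlowe County: $35,056 × 0.0051 = $178.7856
Linden USD: $35,056 × 0.01551 = $543.71856
Total = $1,055.1856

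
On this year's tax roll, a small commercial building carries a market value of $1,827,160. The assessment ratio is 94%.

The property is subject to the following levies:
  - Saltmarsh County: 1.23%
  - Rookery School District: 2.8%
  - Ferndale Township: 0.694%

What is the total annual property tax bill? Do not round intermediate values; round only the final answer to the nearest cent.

Assessed value = $1,827,160 × 0.94 = $1,717,530.4
Saltmarsh County: $1,717,530.4 × 0.0123 = $21,125.62392
Rookery School District: $1,717,530.4 × 0.028 = $48,090.8512
Ferndale Township: $1,717,530.4 × 0.00694 = $11,919.660976
Total = $21,125.62392 + $48,090.8512 + $11,919.660976 = $81,136.136096

$81,136.14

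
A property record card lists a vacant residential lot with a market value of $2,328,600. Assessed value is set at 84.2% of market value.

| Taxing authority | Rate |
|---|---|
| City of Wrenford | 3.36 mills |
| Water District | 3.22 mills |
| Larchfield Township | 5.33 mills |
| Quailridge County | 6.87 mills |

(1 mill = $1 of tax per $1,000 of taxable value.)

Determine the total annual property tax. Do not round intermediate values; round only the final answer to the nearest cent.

Assessed value = $2,328,600 × 0.842 = $1,960,681.2
City of Wrenford: $1,960,681.2 × 0.00336 = $6,587.888832
Water District: $1,960,681.2 × 0.00322 = $6,313.393464
Larchfield Township: $1,960,681.2 × 0.00533 = $10,450.430796
Quailridge County: $1,960,681.2 × 0.00687 = $13,469.879844
Total = $6,587.888832 + $6,313.393464 + $10,450.430796 + $13,469.879844 = $36,821.592936

$36,821.59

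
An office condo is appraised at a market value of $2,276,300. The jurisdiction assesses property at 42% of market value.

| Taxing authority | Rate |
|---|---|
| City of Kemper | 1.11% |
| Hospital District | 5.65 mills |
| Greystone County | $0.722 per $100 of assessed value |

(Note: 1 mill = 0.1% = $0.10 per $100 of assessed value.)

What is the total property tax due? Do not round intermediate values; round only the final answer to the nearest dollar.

Assessed value = $2,276,300 × 0.42 = $956,046
City of Kemper: $956,046 × 0.0111 = $10,612.1106
Hospital District: $956,046 × 0.00565 = $5,401.6599
Greystone County: $956,046 × 0.00722 = $6,902.65212
Total = $22,916.42262

$22,916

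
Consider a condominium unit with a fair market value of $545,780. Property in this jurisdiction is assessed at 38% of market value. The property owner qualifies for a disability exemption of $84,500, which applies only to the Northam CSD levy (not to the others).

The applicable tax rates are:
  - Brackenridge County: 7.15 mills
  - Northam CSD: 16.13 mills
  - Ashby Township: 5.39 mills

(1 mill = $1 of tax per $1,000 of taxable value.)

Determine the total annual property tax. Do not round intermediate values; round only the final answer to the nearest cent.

Assessed value = $545,780 × 0.38 = $207,396.4
Brackenridge County: $207,396.4 × 0.00715 = $1,482.88426
Northam CSD: ($207,396.4 − $84,500) × 0.01613 = $122,896.4 × 0.01613 = $1,982.318932
Ashby Township: $207,396.4 × 0.00539 = $1,117.866596
Total = $4,583.069788

$4,583.07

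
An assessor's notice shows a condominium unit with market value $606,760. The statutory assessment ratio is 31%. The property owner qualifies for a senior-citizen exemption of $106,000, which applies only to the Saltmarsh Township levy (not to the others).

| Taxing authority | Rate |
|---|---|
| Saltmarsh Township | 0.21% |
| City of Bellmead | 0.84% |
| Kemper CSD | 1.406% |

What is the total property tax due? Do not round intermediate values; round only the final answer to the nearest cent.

$4,397.03

Assessed value = $606,760 × 0.31 = $188,095.6
Saltmarsh Township: ($188,095.6 − $106,000) × 0.0021 = $82,095.6 × 0.0021 = $172.40076
City of Bellmead: $188,095.6 × 0.0084 = $1,580.00304
Kemper CSD: $188,095.6 × 0.01406 = $2,644.624136
Total = $4,397.027936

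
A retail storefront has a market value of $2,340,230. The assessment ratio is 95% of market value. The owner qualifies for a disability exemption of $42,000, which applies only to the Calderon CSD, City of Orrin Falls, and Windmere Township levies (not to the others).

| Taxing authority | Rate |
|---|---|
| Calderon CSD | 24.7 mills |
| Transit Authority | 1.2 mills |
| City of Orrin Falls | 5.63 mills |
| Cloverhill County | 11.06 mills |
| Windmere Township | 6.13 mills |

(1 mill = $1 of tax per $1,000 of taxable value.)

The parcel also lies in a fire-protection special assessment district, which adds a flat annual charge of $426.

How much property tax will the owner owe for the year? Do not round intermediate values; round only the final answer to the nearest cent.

Assessed value = $2,340,230 × 0.95 = $2,223,218.5
Calderon CSD: ($2,223,218.5 − $42,000) × 0.0247 = $2,181,218.5 × 0.0247 = $53,876.09695
Transit Authority: $2,223,218.5 × 0.0012 = $2,667.8622
City of Orrin Falls: ($2,223,218.5 − $42,000) × 0.00563 = $2,181,218.5 × 0.00563 = $12,280.260155
Cloverhill County: $2,223,218.5 × 0.01106 = $24,588.79661
Windmere Township: ($2,223,218.5 − $42,000) × 0.00613 = $2,181,218.5 × 0.00613 = $13,370.869405
Levies subtotal = $106,783.88532
Total = $106,783.88532 + $426 = $107,209.88532

$107,209.89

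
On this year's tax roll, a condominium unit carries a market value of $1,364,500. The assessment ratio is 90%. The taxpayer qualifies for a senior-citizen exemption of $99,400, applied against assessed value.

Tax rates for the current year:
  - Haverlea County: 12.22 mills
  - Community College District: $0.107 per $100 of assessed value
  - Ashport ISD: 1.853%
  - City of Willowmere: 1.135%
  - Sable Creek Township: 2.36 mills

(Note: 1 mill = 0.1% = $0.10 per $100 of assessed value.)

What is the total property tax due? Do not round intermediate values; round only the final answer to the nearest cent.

$51,387.43

Assessed value = $1,364,500 × 0.9 = $1,228,050
Taxable value = $1,228,050 − $99,400 = $1,128,650
Haverlea County: $1,128,650 × 0.01222 = $13,792.103
Community College District: $1,128,650 × 0.00107 = $1,207.6555
Ashport ISD: $1,128,650 × 0.01853 = $20,913.8845
City of Willowmere: $1,128,650 × 0.01135 = $12,810.1775
Sable Creek Township: $1,128,650 × 0.00236 = $2,663.614
Total = $51,387.4345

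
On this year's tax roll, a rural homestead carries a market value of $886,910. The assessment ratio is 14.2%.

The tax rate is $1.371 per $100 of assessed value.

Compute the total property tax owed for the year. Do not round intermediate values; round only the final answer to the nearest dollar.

$1,727

Assessed value = $886,910 × 0.142 = $125,941.22
Tax = $125,941.22 × 0.01371 = $1,726.6541262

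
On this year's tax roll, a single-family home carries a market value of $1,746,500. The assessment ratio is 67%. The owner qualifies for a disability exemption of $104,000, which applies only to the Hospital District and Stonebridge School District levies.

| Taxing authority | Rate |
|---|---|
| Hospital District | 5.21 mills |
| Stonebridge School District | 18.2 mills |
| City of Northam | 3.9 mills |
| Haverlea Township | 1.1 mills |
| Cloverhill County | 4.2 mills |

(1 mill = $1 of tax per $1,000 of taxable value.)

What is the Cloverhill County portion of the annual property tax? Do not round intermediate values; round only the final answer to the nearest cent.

$4,914.65

Assessed value = $1,746,500 × 0.67 = $1,170,155
Cloverhill County taxable value = $1,170,155 (exemption does not apply)
Cloverhill County levy = $1,170,155 × 0.0042 = $4,914.651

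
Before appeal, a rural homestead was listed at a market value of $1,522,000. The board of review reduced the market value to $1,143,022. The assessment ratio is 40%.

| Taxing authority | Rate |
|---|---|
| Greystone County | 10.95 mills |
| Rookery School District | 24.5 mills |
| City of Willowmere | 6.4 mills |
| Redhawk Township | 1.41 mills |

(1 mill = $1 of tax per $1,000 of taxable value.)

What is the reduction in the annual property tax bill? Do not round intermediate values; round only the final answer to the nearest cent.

$6,557.84

Old assessed value = $1,522,000 × 0.4 = $608,800
New assessed value = $1,143,022 × 0.4 = $457,208.8
Combined rate = 0.01095 + 0.0245 + 0.0064 + 0.00141 = 0.04326
Old tax = $608,800 × 0.04326 = $26,336.688
New tax = $457,208.8 × 0.04326 = $19,778.852688
Reduction = $26,336.688 − $19,778.852688 = $6,557.835312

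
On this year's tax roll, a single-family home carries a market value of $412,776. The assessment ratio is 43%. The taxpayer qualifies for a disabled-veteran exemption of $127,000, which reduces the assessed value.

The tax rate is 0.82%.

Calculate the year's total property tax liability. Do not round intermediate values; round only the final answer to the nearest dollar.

$414

Assessed value = $412,776 × 0.43 = $177,493.68
Taxable value = $177,493.68 − $127,000 = $50,493.68
Tax = $50,493.68 × 0.0082 = $414.048176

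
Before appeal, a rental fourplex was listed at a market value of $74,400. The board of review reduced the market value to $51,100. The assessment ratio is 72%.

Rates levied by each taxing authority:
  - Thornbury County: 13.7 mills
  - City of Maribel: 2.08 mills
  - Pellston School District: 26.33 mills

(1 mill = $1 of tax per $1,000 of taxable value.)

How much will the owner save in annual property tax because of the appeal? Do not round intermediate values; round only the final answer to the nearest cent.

Old assessed value = $74,400 × 0.72 = $53,568
New assessed value = $51,100 × 0.72 = $36,792
Combined rate = 0.0137 + 0.00208 + 0.02633 = 0.04211
Old tax = $53,568 × 0.04211 = $2,255.74848
New tax = $36,792 × 0.04211 = $1,549.31112
Reduction = $2,255.74848 − $1,549.31112 = $706.43736

$706.44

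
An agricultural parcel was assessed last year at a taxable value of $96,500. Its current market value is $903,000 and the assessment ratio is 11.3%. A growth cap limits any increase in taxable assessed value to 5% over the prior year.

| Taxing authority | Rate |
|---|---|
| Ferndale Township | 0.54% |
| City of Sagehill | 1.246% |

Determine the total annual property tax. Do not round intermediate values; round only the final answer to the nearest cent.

$1,809.66

Uncapped assessed value = $903,000 × 0.113 = $102,039
Cap limit = $96,500 × 1.05 = $101,325
Taxable assessed value = min($102,039, $101,325) = $101,325 (cap binds)
Ferndale Township: $101,325 × 0.0054 = $547.155
City of Sagehill: $101,325 × 0.01246 = $1,262.5095
Total = $1,809.6645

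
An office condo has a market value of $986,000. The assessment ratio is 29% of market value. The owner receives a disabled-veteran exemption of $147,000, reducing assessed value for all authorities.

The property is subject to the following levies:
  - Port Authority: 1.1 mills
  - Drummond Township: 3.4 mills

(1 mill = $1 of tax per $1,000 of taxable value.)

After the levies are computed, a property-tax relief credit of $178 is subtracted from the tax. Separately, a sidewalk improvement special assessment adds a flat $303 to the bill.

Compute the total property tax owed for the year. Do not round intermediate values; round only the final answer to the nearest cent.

$750.23

Assessed value = $986,000 × 0.29 = $285,940
Taxable value = $285,940 − $147,000 = $138,940
Port Authority: $138,940 × 0.0011 = $152.834
Drummond Township: $138,940 × 0.0034 = $472.396
Levies subtotal = $625.23
After credit = $625.23 − $178 = $447.23
Total = $447.23 + $303 = $750.23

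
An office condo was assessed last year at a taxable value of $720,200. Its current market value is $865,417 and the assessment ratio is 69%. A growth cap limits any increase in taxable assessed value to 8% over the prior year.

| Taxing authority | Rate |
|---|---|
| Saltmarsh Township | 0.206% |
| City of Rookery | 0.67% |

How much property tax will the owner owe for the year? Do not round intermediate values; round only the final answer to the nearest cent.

$5,230.93

Uncapped assessed value = $865,417 × 0.69 = $597,137.73
Cap limit = $720,200 × 1.08 = $777,816
Taxable assessed value = min($597,137.73, $777,816) = $597,137.73 (cap does not bind)
Saltmarsh Township: $597,137.73 × 0.00206 = $1,230.1037238
City of Rookery: $597,137.73 × 0.0067 = $4,000.822791
Total = $5,230.9265148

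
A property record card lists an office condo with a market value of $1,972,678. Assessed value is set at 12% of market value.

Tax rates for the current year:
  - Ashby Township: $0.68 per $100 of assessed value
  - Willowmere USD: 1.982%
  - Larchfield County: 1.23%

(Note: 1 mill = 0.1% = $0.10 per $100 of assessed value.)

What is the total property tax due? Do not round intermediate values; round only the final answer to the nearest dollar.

$9,213

Assessed value = $1,972,678 × 0.12 = $236,721.36
Ashby Township: $236,721.36 × 0.0068 = $1,609.705248
Willowmere USD: $236,721.36 × 0.01982 = $4,691.8173552
Larchfield County: $236,721.36 × 0.0123 = $2,911.672728
Total = $9,213.1953312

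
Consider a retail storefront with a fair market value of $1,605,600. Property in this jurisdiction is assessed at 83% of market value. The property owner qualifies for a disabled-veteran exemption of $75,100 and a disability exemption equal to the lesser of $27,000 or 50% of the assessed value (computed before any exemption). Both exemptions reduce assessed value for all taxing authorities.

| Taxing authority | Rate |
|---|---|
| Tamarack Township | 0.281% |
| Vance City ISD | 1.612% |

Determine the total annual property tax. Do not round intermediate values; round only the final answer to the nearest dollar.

Assessed value = $1,605,600 × 0.83 = $1,332,648
Disability exemption = min($27,000, 50% × $1,332,648) = min($27,000, $666,324) = $27,000 (dollar cap binds)
Taxable value = $1,332,648 − $75,100 − $27,000 = $1,230,548
Tamarack Township: $1,230,548 × 0.00281 = $3,457.83988
Vance City ISD: $1,230,548 × 0.01612 = $19,836.43376
Total = $23,294.27364

$23,294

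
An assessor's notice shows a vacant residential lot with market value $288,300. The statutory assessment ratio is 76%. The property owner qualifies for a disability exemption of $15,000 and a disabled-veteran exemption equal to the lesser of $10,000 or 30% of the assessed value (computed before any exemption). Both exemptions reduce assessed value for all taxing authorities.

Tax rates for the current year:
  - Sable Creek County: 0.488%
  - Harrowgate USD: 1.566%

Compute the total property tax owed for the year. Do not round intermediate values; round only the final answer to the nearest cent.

Assessed value = $288,300 × 0.76 = $219,108
Disabled-veteran exemption = min($10,000, 30% × $219,108) = min($10,000, $65,732.4) = $10,000 (dollar cap binds)
Taxable value = $219,108 − $15,000 − $10,000 = $194,108
Sable Creek County: $194,108 × 0.00488 = $947.24704
Harrowgate USD: $194,108 × 0.01566 = $3,039.73128
Total = $3,986.97832

$3,986.98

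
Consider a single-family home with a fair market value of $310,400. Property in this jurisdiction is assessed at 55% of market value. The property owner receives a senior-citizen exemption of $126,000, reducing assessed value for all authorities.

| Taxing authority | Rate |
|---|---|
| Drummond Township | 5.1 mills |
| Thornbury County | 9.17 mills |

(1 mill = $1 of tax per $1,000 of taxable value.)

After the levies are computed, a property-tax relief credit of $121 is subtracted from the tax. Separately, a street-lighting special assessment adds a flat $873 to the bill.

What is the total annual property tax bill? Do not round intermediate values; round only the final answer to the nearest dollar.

$1,390

Assessed value = $310,400 × 0.55 = $170,720
Taxable value = $170,720 − $126,000 = $44,720
Drummond Township: $44,720 × 0.0051 = $228.072
Thornbury County: $44,720 × 0.00917 = $410.0824
Levies subtotal = $638.1544
After credit = $638.1544 − $121 = $517.1544
Total = $517.1544 + $873 = $1,390.1544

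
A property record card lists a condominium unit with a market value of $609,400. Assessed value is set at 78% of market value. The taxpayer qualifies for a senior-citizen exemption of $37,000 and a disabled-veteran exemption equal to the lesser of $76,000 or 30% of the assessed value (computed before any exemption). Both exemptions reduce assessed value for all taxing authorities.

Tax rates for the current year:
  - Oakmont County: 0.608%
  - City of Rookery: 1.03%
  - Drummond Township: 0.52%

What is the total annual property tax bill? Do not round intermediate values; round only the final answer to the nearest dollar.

$7,819

Assessed value = $609,400 × 0.78 = $475,332
Disabled-veteran exemption = min($76,000, 30% × $475,332) = min($76,000, $142,599.6) = $76,000 (dollar cap binds)
Taxable value = $475,332 − $37,000 − $76,000 = $362,332
Oakmont County: $362,332 × 0.00608 = $2,202.97856
City of Rookery: $362,332 × 0.0103 = $3,732.0196
Drummond Township: $362,332 × 0.0052 = $1,884.1264
Total = $7,819.12456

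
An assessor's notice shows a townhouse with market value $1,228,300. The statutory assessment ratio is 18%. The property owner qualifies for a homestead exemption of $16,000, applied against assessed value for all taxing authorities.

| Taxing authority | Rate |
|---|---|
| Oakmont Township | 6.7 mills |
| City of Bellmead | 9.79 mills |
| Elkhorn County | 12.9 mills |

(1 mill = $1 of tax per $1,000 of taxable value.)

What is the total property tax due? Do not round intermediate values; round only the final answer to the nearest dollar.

Assessed value = $1,228,300 × 0.18 = $221,094
Taxable value = $221,094 − $16,000 = $205,094
Oakmont Township: $205,094 × 0.0067 = $1,374.1298
City of Bellmead: $205,094 × 0.00979 = $2,007.87026
Elkhorn County: $205,094 × 0.0129 = $2,645.7126
Total = $1,374.1298 + $2,007.87026 + $2,645.7126 = $6,027.71266

$6,028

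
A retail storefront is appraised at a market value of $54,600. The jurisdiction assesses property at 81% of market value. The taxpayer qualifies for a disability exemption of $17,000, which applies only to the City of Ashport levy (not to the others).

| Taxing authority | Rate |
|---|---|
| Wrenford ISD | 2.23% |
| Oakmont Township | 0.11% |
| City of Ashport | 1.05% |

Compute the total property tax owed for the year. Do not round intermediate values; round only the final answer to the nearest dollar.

Assessed value = $54,600 × 0.81 = $44,226
Wrenford ISD: $44,226 × 0.0223 = $986.2398
Oakmont Township: $44,226 × 0.0011 = $48.6486
City of Ashport: ($44,226 − $17,000) × 0.0105 = $27,226 × 0.0105 = $285.873
Total = $1,320.7614

$1,321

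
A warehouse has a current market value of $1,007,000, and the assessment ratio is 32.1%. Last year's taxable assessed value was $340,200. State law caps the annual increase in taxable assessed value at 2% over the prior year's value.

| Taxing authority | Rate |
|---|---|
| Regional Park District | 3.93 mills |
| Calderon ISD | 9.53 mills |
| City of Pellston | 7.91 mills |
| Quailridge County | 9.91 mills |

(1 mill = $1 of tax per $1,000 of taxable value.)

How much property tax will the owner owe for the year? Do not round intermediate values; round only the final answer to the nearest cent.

Uncapped assessed value = $1,007,000 × 0.321 = $323,247
Cap limit = $340,200 × 1.02 = $347,004
Taxable assessed value = min($323,247, $347,004) = $323,247 (cap does not bind)
Regional Park District: $323,247 × 0.00393 = $1,270.36071
Calderon ISD: $323,247 × 0.00953 = $3,080.54391
City of Pellston: $323,247 × 0.00791 = $2,556.88377
Quailridge County: $323,247 × 0.00991 = $3,203.37777
Total = $10,111.16616

$10,111.17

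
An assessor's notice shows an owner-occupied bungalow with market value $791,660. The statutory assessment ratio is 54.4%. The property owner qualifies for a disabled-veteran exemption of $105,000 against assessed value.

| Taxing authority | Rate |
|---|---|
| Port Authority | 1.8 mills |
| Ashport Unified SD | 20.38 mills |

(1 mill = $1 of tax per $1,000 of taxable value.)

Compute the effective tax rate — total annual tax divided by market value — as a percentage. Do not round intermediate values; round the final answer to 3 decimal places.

Assessed value = $791,660 × 0.544 = $430,663.04
Taxable value = $430,663.04 − $105,000 = $325,663.04
Port Authority: $325,663.04 × 0.0018 = $586.193472
Ashport Unified SD: $325,663.04 × 0.02038 = $6,637.0127552
Total tax = $7,223.2062272
Effective rate = $7,223.2062272 ÷ $791,660 = 0.912% of market value

0.912%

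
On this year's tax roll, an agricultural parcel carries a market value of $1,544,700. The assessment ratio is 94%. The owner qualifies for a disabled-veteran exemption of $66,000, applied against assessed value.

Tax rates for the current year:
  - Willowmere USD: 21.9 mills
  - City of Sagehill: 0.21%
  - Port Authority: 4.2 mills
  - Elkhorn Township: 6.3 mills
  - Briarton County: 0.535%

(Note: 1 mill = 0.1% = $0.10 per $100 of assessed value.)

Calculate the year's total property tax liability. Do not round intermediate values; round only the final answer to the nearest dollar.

Assessed value = $1,544,700 × 0.94 = $1,452,018
Taxable value = $1,452,018 − $66,000 = $1,386,018
Willowmere USD: $1,386,018 × 0.0219 = $30,353.7942
City of Sagehill: $1,386,018 × 0.0021 = $2,910.6378
Port Authority: $1,386,018 × 0.0042 = $5,821.2756
Elkhorn Township: $1,386,018 × 0.0063 = $8,731.9134
Briarton County: $1,386,018 × 0.00535 = $7,415.1963
Total = $55,232.8173

$55,233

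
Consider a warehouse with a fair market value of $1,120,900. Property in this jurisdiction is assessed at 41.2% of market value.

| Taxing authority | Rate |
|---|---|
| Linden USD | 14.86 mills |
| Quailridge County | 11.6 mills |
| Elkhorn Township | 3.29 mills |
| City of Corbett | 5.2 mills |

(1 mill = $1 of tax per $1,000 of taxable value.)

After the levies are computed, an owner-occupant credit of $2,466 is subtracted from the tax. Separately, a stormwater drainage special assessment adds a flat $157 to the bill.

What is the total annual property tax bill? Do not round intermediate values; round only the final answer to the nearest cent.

Assessed value = $1,120,900 × 0.412 = $461,810.8
Linden USD: $461,810.8 × 0.01486 = $6,862.508488
Quailridge County: $461,810.8 × 0.0116 = $5,357.00528
Elkhorn Township: $461,810.8 × 0.00329 = $1,519.357532
City of Corbett: $461,810.8 × 0.0052 = $2,401.41616
Levies subtotal = $16,140.28746
After credit = $16,140.28746 − $2,466 = $13,674.28746
Total = $13,674.28746 + $157 = $13,831.28746

$13,831.29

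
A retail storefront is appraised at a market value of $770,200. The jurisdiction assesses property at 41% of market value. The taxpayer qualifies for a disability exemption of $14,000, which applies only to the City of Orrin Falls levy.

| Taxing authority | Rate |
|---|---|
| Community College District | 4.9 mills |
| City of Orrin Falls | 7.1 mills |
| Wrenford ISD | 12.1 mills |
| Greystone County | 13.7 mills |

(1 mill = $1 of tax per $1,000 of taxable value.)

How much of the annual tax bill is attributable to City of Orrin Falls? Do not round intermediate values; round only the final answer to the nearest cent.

$2,142.65

Assessed value = $770,200 × 0.41 = $315,782
City of Orrin Falls taxable value = $315,782 − $14,000 = $301,782
City of Orrin Falls levy = $301,782 × 0.0071 = $2,142.6522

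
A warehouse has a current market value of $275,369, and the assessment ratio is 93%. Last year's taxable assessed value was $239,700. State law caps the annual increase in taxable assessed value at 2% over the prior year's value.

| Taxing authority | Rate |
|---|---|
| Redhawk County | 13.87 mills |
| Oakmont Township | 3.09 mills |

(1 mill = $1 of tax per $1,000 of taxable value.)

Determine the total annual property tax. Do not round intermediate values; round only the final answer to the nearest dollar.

Uncapped assessed value = $275,369 × 0.93 = $256,093.17
Cap limit = $239,700 × 1.02 = $244,494
Taxable assessed value = min($256,093.17, $244,494) = $244,494 (cap binds)
Redhawk County: $244,494 × 0.01387 = $3,391.13178
Oakmont Township: $244,494 × 0.00309 = $755.48646
Total = $4,146.61824

$4,147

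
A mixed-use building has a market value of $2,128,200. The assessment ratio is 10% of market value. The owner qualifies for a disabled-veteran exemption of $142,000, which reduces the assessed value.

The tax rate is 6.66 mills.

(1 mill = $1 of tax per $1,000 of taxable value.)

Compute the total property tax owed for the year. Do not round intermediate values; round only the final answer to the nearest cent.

$471.66

Assessed value = $2,128,200 × 0.1 = $212,820
Taxable value = $212,820 − $142,000 = $70,820
Tax = $70,820 × 0.00666 = $471.6612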